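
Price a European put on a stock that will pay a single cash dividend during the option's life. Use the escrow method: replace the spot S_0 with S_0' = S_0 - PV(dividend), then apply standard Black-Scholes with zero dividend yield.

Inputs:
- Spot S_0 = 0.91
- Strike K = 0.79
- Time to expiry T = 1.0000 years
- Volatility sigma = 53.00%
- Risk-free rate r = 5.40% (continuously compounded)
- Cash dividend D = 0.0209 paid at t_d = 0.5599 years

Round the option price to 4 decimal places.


Answer: Price = 0.1093

Derivation:
PV(D) = D * exp(-r * t_d) = 0.0209 * 0.97021789 = 0.02027755
S_0' = S_0 - PV(D) = 0.9100 - 0.02027755 = 0.88972245
d1 = (ln(S_0'/K) + (r + sigma^2/2)*T) / (sigma*sqrt(T)) = 0.59118228
d2 = d1 - sigma*sqrt(T) = 0.06118228
exp(-rT) = 0.94743211
N(-d1) = 0.27719915; N(-d2) = 0.47560702
P = K * exp(-rT) * N(-d2) - S_0' * N(-d1) = 0.7900 * 0.94743211 * 0.47560702 - 0.88972245 * 0.27719915 = 0.1093


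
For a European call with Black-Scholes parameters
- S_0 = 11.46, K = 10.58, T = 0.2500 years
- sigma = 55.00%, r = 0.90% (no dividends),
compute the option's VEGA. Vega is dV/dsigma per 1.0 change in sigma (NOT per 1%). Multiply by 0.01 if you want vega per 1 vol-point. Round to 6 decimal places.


Answer: Vega = 2.078474

Derivation:
d1 = 0.4362173995; d2 = 0.1612173995
phi(d1) = 0.3627355063; exp(-qT) = 1.0000000000; exp(-rT) = 0.9977525294
Vega = S * exp(-qT) * phi(d1) * sqrt(T) = 11.4600 * 1.0000000000 * 0.3627355063 * 0.5000000000 = 2.078474


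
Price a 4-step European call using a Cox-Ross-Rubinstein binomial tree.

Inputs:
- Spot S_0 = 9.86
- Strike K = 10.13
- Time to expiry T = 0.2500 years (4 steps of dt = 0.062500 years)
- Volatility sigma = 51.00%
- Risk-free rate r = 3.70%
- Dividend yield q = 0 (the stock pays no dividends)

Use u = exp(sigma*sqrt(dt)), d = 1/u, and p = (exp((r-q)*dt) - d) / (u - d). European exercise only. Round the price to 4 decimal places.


Answer: Price = V(0,0) = 0.9073

Derivation:
dt = T/N = 0.062500
u = exp(sigma*sqrt(dt)) = 1.135985; d = 1/u = 0.880293
p = (exp((r-q)*dt) - d) / (u - d) = 0.477223
Discount per step: exp(-r*dt) = 0.997690
Stock lattice S(k, i) with i counting down-moves:
  k=0: S(0,0) = 9.8600
  k=1: S(1,0) = 11.2008; S(1,1) = 8.6797
  k=2: S(2,0) = 12.7240; S(2,1) = 9.8600; S(2,2) = 7.6407
  k=3: S(3,0) = 14.4542; S(3,1) = 11.2008; S(3,2) = 8.6797; S(3,3) = 6.7260
  k=4: S(4,0) = 16.4198; S(4,1) = 12.7240; S(4,2) = 9.8600; S(4,3) = 7.6407; S(4,4) = 5.9209
Terminal payoffs V(N, i) = max(S_T - K, 0):
  V(4,0) = 6.289771; V(4,1) = 2.593952; V(4,2) = 0.000000; V(4,3) = 0.000000; V(4,4) = 0.000000
Backward induction: V(k, i) = exp(-r*dt) * [p * V(k+1, i) + (1-p) * V(k+1, i+1)].
  V(3,0) = exp(-r*dt) * [p*6.289771 + (1-p)*2.593952] = 4.347615
  V(3,1) = exp(-r*dt) * [p*2.593952 + (1-p)*0.000000] = 1.235033
  V(3,2) = exp(-r*dt) * [p*0.000000 + (1-p)*0.000000] = 0.000000
  V(3,3) = exp(-r*dt) * [p*0.000000 + (1-p)*0.000000] = 0.000000
  V(2,0) = exp(-r*dt) * [p*4.347615 + (1-p)*1.235033] = 2.714144
  V(2,1) = exp(-r*dt) * [p*1.235033 + (1-p)*0.000000] = 0.588024
  V(2,2) = exp(-r*dt) * [p*0.000000 + (1-p)*0.000000] = 0.000000
  V(1,0) = exp(-r*dt) * [p*2.714144 + (1-p)*0.588024] = 1.598955
  V(1,1) = exp(-r*dt) * [p*0.588024 + (1-p)*0.000000] = 0.279970
  V(0,0) = exp(-r*dt) * [p*1.598955 + (1-p)*0.279970] = 0.907319


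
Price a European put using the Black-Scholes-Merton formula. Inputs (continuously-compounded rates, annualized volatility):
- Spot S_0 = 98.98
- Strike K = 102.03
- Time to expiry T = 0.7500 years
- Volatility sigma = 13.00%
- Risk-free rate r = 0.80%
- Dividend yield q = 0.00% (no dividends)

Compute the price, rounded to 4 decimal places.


Answer: Price = 5.8225

Derivation:
d1 = (ln(S/K) + (r - q + 0.5*sigma^2) * T) / (sigma * sqrt(T)) = -0.15998445
d2 = d1 - sigma * sqrt(T) = -0.27256776
exp(-rT) = 0.99401796; exp(-qT) = 1.00000000
P = K * exp(-rT) * N(-d2) - S_0 * exp(-qT) * N(-d1)
N(-d1) = 0.56355334; N(-d2) = 0.60740725
P = 102.0300 * 0.99401796 * 0.60740725 - 98.9800 * 1.00000000 * 0.56355334 = 5.8225


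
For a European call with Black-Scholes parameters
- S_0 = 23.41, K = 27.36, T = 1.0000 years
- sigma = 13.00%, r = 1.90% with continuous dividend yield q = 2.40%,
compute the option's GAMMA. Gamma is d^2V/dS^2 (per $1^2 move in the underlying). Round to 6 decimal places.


Answer: Gamma = 0.064335

Derivation:
d1 = -1.1728370096; d2 = -1.3028370096
phi(d1) = 0.2005459545; exp(-qT) = 0.9762857098; exp(-rT) = 0.9811793622
Gamma = exp(-qT) * phi(d1) / (S * sigma * sqrt(T)) = 0.9762857098 * 0.2005459545 / (23.4100 * 0.1300 * 1.0000000000) = 0.064335


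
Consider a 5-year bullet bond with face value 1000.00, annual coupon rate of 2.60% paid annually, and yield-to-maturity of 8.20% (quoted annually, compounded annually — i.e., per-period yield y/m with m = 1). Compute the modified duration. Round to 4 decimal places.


Coupon per period c = face * coupon_rate / m = 26.000000
Periods per year m = 1; per-period yield y/m = 0.082000
Number of cashflows N = 5
Cashflows (t years, CF_t, discount factor 1/(1+y/m)^(m*t), PV):
  t = 1.0000: CF_t = 26.000000, DF = 0.924214, PV = 24.029575
  t = 2.0000: CF_t = 26.000000, DF = 0.854172, PV = 22.208480
  t = 3.0000: CF_t = 26.000000, DF = 0.789438, PV = 20.525397
  t = 4.0000: CF_t = 26.000000, DF = 0.729610, PV = 18.969868
  t = 5.0000: CF_t = 1026.000000, DF = 0.674316, PV = 691.848585
Price P = sum_t PV_t = 777.581904
First compute Macaulay numerator sum_t t * PV_t:
  t * PV_t at t = 1.0000: 24.029575
  t * PV_t at t = 2.0000: 44.416959
  t * PV_t at t = 3.0000: 61.576191
  t * PV_t at t = 4.0000: 75.879471
  t * PV_t at t = 5.0000: 3459.242924
Macaulay duration D = 3665.145120 / 777.581904 = 4.713516
Modified duration = D / (1 + y/m) = 4.713516 / (1 + 0.082000) = 4.356300

Answer: Modified duration = 4.3563


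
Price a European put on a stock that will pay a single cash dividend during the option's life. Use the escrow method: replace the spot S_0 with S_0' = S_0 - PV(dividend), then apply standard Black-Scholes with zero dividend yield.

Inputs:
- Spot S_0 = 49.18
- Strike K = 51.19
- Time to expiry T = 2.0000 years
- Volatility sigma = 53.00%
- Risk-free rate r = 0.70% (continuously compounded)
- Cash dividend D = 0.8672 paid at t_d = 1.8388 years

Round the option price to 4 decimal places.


Answer: Price = 15.5338

Derivation:
PV(D) = D * exp(-r * t_d) = 0.8672 * 0.98721088 = 0.85610928
S_0' = S_0 - PV(D) = 49.1800 - 0.85610928 = 48.32389072
d1 = (ln(S_0'/K) + (r + sigma^2/2)*T) / (sigma*sqrt(T)) = 0.31657287
d2 = d1 - sigma*sqrt(T) = -0.43296032
exp(-rT) = 0.98609754
N(-d1) = 0.37578386; N(-d2) = 0.66747820
P = K * exp(-rT) * N(-d2) - S_0' * N(-d1) = 51.1900 * 0.98609754 * 0.66747820 - 48.32389072 * 0.37578386 = 15.5338


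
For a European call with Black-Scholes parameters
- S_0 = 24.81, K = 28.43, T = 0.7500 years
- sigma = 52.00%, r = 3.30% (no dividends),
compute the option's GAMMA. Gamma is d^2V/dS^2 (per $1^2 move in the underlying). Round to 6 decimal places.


d1 = -0.0223126515; d2 = -0.4726458614
phi(d1) = 0.3988429852; exp(-qT) = 1.0000000000; exp(-rT) = 0.9755537700
Gamma = exp(-qT) * phi(d1) / (S * sigma * sqrt(T)) = 1.0000000000 * 0.3988429852 / (24.8100 * 0.5200 * 0.8660254038) = 0.035698

Answer: Gamma = 0.035698


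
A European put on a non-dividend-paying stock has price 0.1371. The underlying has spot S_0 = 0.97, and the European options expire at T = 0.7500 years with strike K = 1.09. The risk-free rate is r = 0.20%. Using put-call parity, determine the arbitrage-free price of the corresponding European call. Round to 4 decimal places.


Put-call parity: C - P = S_0 * exp(-qT) - K * exp(-rT).
S_0 * exp(-qT) = 0.9700 * 1.00000000 = 0.97000000
K * exp(-rT) = 1.0900 * 0.99850112 = 1.08836623
C = P + S*exp(-qT) - K*exp(-rT)
C = 0.1371 + 0.97000000 - 1.08836623 = 0.0187

Answer: Call price = 0.0187


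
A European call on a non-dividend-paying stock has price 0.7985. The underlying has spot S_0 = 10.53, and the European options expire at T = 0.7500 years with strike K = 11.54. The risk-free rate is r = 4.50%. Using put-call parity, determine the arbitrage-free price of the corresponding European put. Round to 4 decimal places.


Put-call parity: C - P = S_0 * exp(-qT) - K * exp(-rT).
S_0 * exp(-qT) = 10.5300 * 1.00000000 = 10.53000000
K * exp(-rT) = 11.5400 * 0.96681318 = 11.15702407
P = C - S*exp(-qT) + K*exp(-rT)
P = 0.7985 - 10.53000000 + 11.15702407 = 1.4255

Answer: Put price = 1.4255


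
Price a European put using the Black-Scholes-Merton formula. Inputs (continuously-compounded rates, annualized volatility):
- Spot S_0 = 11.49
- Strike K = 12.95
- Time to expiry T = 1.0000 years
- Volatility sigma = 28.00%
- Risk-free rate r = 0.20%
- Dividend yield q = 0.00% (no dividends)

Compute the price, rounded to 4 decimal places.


d1 = (ln(S/K) + (r - q + 0.5*sigma^2) * T) / (sigma * sqrt(T)) = -0.28006677
d2 = d1 - sigma * sqrt(T) = -0.56006677
exp(-rT) = 0.99800200; exp(-qT) = 1.00000000
P = K * exp(-rT) * N(-d2) - S_0 * exp(-qT) * N(-d1)
N(-d1) = 0.61028686; N(-d2) = 0.71228305
P = 12.9500 * 0.99800200 * 0.71228305 - 11.4900 * 1.00000000 * 0.61028686 = 2.1934

Answer: Price = 2.1934


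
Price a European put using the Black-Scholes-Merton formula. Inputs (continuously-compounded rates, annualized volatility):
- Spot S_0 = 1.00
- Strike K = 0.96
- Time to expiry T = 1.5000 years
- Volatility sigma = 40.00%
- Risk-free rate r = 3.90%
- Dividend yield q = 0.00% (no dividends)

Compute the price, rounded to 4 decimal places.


d1 = (ln(S/K) + (r - q + 0.5*sigma^2) * T) / (sigma * sqrt(T)) = 0.44768915
d2 = d1 - sigma * sqrt(T) = -0.04220880
exp(-rT) = 0.94317824; exp(-qT) = 1.00000000
P = K * exp(-rT) * N(-d2) - S_0 * exp(-qT) * N(-d1)
N(-d1) = 0.32718878; N(-d2) = 0.51683388
P = 0.9600 * 0.94317824 * 0.51683388 - 1.0000 * 1.00000000 * 0.32718878 = 0.1408

Answer: Price = 0.1408


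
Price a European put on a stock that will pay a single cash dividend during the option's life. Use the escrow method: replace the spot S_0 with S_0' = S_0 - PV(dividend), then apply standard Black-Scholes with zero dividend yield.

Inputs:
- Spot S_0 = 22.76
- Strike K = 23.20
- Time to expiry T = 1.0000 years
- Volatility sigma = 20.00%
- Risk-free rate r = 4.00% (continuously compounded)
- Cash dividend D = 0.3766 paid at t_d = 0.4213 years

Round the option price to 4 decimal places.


PV(D) = D * exp(-r * t_d) = 0.3766 * 0.98328920 = 0.37030671
S_0' = S_0 - PV(D) = 22.7600 - 0.37030671 = 22.38969329
d1 = (ln(S_0'/K) + (r + sigma^2/2)*T) / (sigma*sqrt(T)) = 0.12224227
d2 = d1 - sigma*sqrt(T) = -0.07775773
exp(-rT) = 0.96078944
N(-d1) = 0.45135358; N(-d2) = 0.53098962
P = K * exp(-rT) * N(-d2) - S_0' * N(-d1) = 23.2000 * 0.96078944 * 0.53098962 - 22.38969329 * 0.45135358 = 1.7303

Answer: Price = 1.7303


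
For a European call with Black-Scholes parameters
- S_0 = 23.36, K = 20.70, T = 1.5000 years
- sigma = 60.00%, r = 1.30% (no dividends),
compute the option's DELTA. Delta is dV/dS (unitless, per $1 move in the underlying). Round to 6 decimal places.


d1 = 0.5584720367; d2 = -0.1763748861
phi(d1) = 0.3413373341; exp(-qT) = 1.0000000000; exp(-rT) = 0.9806888952
N(d1) = 0.7117389529
Delta = exp(-qT) * N(d1) = 1.0000000000 * 0.7117389529 = 0.711739

Answer: Delta = 0.711739


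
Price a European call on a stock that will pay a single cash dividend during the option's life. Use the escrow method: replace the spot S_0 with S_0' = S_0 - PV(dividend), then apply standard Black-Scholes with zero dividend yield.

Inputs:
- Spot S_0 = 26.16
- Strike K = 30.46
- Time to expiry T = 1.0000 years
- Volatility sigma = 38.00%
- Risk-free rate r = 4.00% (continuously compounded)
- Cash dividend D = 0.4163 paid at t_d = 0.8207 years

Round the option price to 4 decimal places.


Answer: Price = 2.6202

Derivation:
PV(D) = D * exp(-r * t_d) = 0.4163 * 0.96770499 = 0.40285559
S_0' = S_0 - PV(D) = 26.1600 - 0.40285559 = 25.75714441
d1 = (ln(S_0'/K) + (r + sigma^2/2)*T) / (sigma*sqrt(T)) = -0.14605870
d2 = d1 - sigma*sqrt(T) = -0.52605870
exp(-rT) = 0.96078944
N(d1) = 0.44193752; N(d2) = 0.29942371
C = S_0' * N(d1) - K * exp(-rT) * N(d2) = 25.75714441 * 0.44193752 - 30.4600 * 0.96078944 * 0.29942371 = 2.6202


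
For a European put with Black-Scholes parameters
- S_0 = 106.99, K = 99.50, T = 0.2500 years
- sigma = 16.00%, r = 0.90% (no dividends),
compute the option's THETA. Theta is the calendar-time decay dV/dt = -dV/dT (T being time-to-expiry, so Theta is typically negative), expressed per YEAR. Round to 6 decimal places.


d1 = 0.9753465998; d2 = 0.8953465998
phi(d1) = 0.2479349097; exp(-qT) = 1.0000000000; exp(-rT) = 0.9977525294
Theta = -S*exp(-qT)*phi(d1)*sigma/(2*sqrt(T)) + r*K*exp(-rT)*N(-d2) - q*S*exp(-qT)*N(-d1)
N(-d1) = 0.1646941813; N(-d2) = 0.1853009185; sqrt(T) = 0.5000000000
Term 1 = -106.9900 * 1.0000000000 * 0.2479349097 * 0.1600 / (2 * 0.5000000000) = -4.2442489582
Term 2 = 0.0090 * 99.5000 * 0.9977525294 * 0.1853009185 = 0.1655640340
Term 3 = 0 (no dividend yield, q = 0)
Theta = -4.2442489582 + (0.1655640340) + (0.0000000000) = -4.078685

Answer: Theta = -4.078685


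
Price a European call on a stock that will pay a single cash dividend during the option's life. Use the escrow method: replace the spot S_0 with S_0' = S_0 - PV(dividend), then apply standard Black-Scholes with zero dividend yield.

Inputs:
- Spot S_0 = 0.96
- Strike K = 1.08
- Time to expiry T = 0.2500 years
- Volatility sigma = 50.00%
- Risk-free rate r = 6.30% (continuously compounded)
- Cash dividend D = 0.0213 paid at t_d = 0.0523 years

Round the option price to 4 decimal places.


Answer: Price = 0.0494

Derivation:
PV(D) = D * exp(-r * t_d) = 0.0213 * 0.99671052 = 0.02122993
S_0' = S_0 - PV(D) = 0.9600 - 0.02122993 = 0.93877007
d1 = (ln(S_0'/K) + (r + sigma^2/2)*T) / (sigma*sqrt(T)) = -0.37258297
d2 = d1 - sigma*sqrt(T) = -0.62258297
exp(-rT) = 0.98437338
N(d1) = 0.35472943; N(d2) = 0.26677930
C = S_0' * N(d1) - K * exp(-rT) * N(d2) = 0.93877007 * 0.35472943 - 1.0800 * 0.98437338 * 0.26677930 = 0.0494


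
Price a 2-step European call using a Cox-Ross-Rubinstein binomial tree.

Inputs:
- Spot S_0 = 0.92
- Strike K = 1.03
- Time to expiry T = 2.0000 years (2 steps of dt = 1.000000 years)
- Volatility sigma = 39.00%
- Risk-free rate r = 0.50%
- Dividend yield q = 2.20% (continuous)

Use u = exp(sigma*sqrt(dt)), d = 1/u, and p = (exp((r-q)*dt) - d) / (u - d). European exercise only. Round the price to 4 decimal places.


dt = T/N = 1.000000
u = exp(sigma*sqrt(dt)) = 1.476981; d = 1/u = 0.677057
p = (exp((r-q)*dt) - d) / (u - d) = 0.382645
Discount per step: exp(-r*dt) = 0.995012
Stock lattice S(k, i) with i counting down-moves:
  k=0: S(0,0) = 0.9200
  k=1: S(1,0) = 1.3588; S(1,1) = 0.6229
  k=2: S(2,0) = 2.0070; S(2,1) = 0.9200; S(2,2) = 0.4217
Terminal payoffs V(N, i) = max(S_T - K, 0):
  V(2,0) = 0.976954; V(2,1) = 0.000000; V(2,2) = 0.000000
Backward induction: V(k, i) = exp(-r*dt) * [p * V(k+1, i) + (1-p) * V(k+1, i+1)].
  V(1,0) = exp(-r*dt) * [p*0.976954 + (1-p)*0.000000] = 0.371962
  V(1,1) = exp(-r*dt) * [p*0.000000 + (1-p)*0.000000] = 0.000000
  V(0,0) = exp(-r*dt) * [p*0.371962 + (1-p)*0.000000] = 0.141620

Answer: Price = V(0,0) = 0.1416


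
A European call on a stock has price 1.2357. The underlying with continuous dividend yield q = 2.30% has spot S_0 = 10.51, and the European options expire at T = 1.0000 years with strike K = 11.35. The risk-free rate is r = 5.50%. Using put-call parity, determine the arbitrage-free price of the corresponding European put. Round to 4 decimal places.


Put-call parity: C - P = S_0 * exp(-qT) - K * exp(-rT).
S_0 * exp(-qT) = 10.5100 * 0.97726248 = 10.27102870
K * exp(-rT) = 11.3500 * 0.94648515 = 10.74260643
P = C - S*exp(-qT) + K*exp(-rT)
P = 1.2357 - 10.27102870 + 10.74260643 = 1.7073

Answer: Put price = 1.7073


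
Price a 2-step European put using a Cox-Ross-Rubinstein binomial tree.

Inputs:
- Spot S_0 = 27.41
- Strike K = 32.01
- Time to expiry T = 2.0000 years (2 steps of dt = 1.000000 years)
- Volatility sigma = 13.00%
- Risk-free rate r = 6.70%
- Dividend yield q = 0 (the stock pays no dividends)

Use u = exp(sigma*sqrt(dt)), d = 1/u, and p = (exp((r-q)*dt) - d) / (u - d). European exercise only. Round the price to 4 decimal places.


Answer: Price = V(0,0) = 2.2500

Derivation:
dt = T/N = 1.000000
u = exp(sigma*sqrt(dt)) = 1.138828; d = 1/u = 0.878095
p = (exp((r-q)*dt) - d) / (u - d) = 0.733318
Discount per step: exp(-r*dt) = 0.935195
Stock lattice S(k, i) with i counting down-moves:
  k=0: S(0,0) = 27.4100
  k=1: S(1,0) = 31.2153; S(1,1) = 24.0686
  k=2: S(2,0) = 35.5489; S(2,1) = 27.4100; S(2,2) = 21.1345
Terminal payoffs V(N, i) = max(K - S_T, 0):
  V(2,0) = 0.000000; V(2,1) = 4.600000; V(2,2) = 10.875476
Backward induction: V(k, i) = exp(-r*dt) * [p * V(k+1, i) + (1-p) * V(k+1, i+1)].
  V(1,0) = exp(-r*dt) * [p*0.000000 + (1-p)*4.600000] = 1.147241
  V(1,1) = exp(-r*dt) * [p*4.600000 + (1-p)*10.875476] = 5.867003
  V(0,0) = exp(-r*dt) * [p*1.147241 + (1-p)*5.867003] = 2.250003


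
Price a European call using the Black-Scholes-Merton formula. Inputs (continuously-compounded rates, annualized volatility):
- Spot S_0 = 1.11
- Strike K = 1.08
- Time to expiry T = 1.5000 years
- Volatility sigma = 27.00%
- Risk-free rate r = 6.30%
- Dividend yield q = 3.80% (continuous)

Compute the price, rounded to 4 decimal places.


d1 = (ln(S/K) + (r - q + 0.5*sigma^2) * T) / (sigma * sqrt(T)) = 0.36159904
d2 = d1 - sigma * sqrt(T) = 0.03091793
exp(-rT) = 0.90982773; exp(-qT) = 0.94459407
C = S_0 * exp(-qT) * N(d1) - K * exp(-rT) * N(d2)
N(d1) = 0.64117416; N(d2) = 0.51233250
C = 1.1100 * 0.94459407 * 0.64117416 - 1.0800 * 0.90982773 * 0.51233250 = 0.1688

Answer: Price = 0.1688


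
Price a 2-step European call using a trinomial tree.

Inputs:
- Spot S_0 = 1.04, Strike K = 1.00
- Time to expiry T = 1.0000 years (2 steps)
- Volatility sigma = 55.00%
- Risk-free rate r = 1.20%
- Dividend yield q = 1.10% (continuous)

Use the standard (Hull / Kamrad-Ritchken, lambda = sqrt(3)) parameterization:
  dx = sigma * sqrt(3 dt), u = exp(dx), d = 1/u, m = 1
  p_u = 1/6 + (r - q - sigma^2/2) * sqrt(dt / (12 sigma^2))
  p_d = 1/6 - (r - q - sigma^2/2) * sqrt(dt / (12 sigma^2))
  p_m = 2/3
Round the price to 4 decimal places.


Answer: Price = V(0,0) = 0.2079

Derivation:
dt = T/N = 0.500000; dx = sigma*sqrt(3*dt) = 0.673610
u = exp(dx) = 1.961304; d = 1/u = 0.509865
p_u = 0.110904, p_m = 0.666667, p_d = 0.222430
Discount per step: exp(-r*dt) = 0.994018
Stock lattice S(k, j) with j the centered position index:
  k=0: S(0,+0) = 1.0400
  k=1: S(1,-1) = 0.5303; S(1,+0) = 1.0400; S(1,+1) = 2.0398
  k=2: S(2,-2) = 0.2704; S(2,-1) = 0.5303; S(2,+0) = 1.0400; S(2,+1) = 2.0398; S(2,+2) = 4.0006
Terminal payoffs V(N, j) = max(S_T - K, 0):
  V(2,-2) = 0.000000; V(2,-1) = 0.000000; V(2,+0) = 0.040000; V(2,+1) = 1.039756; V(2,+2) = 3.000583
Backward induction: V(k, j) = exp(-r*dt) * [p_u * V(k+1, j+1) + p_m * V(k+1, j) + p_d * V(k+1, j-1)]
  V(1,-1) = exp(-r*dt) * [p_u*0.040000 + p_m*0.000000 + p_d*0.000000] = 0.004410
  V(1,+0) = exp(-r*dt) * [p_u*1.039756 + p_m*0.040000 + p_d*0.000000] = 0.141130
  V(1,+1) = exp(-r*dt) * [p_u*3.000583 + p_m*1.039756 + p_d*0.040000] = 1.028653
  V(0,+0) = exp(-r*dt) * [p_u*1.028653 + p_m*0.141130 + p_d*0.004410] = 0.207898


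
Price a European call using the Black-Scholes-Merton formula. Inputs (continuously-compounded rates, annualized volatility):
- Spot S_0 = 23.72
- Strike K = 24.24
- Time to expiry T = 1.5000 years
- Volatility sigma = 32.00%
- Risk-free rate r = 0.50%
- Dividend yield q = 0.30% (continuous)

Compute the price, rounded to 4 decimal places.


d1 = (ln(S/K) + (r - q + 0.5*sigma^2) * T) / (sigma * sqrt(T)) = 0.14828194
d2 = d1 - sigma * sqrt(T) = -0.24363642
exp(-rT) = 0.99252805; exp(-qT) = 0.99551011
C = S_0 * exp(-qT) * N(d1) - K * exp(-rT) * N(d2)
N(d1) = 0.55893986; N(d2) = 0.40375621
C = 23.7200 * 0.99551011 * 0.55893986 - 24.2400 * 0.99252805 * 0.40375621 = 3.4846

Answer: Price = 3.4846


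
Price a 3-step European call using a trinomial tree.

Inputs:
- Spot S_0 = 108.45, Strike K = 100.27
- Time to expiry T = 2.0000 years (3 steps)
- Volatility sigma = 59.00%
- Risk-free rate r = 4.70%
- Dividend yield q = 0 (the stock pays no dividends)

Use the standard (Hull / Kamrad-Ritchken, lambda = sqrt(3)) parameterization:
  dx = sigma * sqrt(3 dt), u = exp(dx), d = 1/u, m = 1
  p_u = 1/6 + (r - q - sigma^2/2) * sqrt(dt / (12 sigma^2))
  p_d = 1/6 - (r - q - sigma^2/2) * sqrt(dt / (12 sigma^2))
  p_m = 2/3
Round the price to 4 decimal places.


Answer: Price = V(0,0) = 38.5447

Derivation:
dt = T/N = 0.666667; dx = sigma*sqrt(3*dt) = 0.834386
u = exp(dx) = 2.303399; d = 1/u = 0.434141
p_u = 0.115911, p_m = 0.666667, p_d = 0.217423
Discount per step: exp(-r*dt) = 0.969152
Stock lattice S(k, j) with j the centered position index:
  k=0: S(0,+0) = 108.4500
  k=1: S(1,-1) = 47.0826; S(1,+0) = 108.4500; S(1,+1) = 249.8037
  k=2: S(2,-2) = 20.4405; S(2,-1) = 47.0826; S(2,+0) = 108.4500; S(2,+1) = 249.8037; S(2,+2) = 575.3976
  k=3: S(3,-3) = 8.8740; S(3,-2) = 20.4405; S(3,-1) = 47.0826; S(3,+0) = 108.4500; S(3,+1) = 249.8037; S(3,+2) = 575.3976; S(3,+3) = 1325.3704
Terminal payoffs V(N, j) = max(S_T - K, 0):
  V(3,-3) = 0.000000; V(3,-2) = 0.000000; V(3,-1) = 0.000000; V(3,+0) = 8.180000; V(3,+1) = 149.533657; V(3,+2) = 475.127577; V(3,+3) = 1225.100395
Backward induction: V(k, j) = exp(-r*dt) * [p_u * V(k+1, j+1) + p_m * V(k+1, j) + p_d * V(k+1, j-1)]
  V(2,-2) = exp(-r*dt) * [p_u*0.000000 + p_m*0.000000 + p_d*0.000000] = 0.000000
  V(2,-1) = exp(-r*dt) * [p_u*8.180000 + p_m*0.000000 + p_d*0.000000] = 0.918902
  V(2,+0) = exp(-r*dt) * [p_u*149.533657 + p_m*8.180000 + p_d*0.000000] = 22.083008
  V(2,+1) = exp(-r*dt) * [p_u*475.127577 + p_m*149.533657 + p_d*8.180000] = 151.711157
  V(2,+2) = exp(-r*dt) * [p_u*1225.100395 + p_m*475.127577 + p_d*149.533657] = 476.111707
  V(1,-1) = exp(-r*dt) * [p_u*22.083008 + p_m*0.918902 + p_d*0.000000] = 3.074404
  V(1,+0) = exp(-r*dt) * [p_u*151.711157 + p_m*22.083008 + p_d*0.918902] = 31.504001
  V(1,+1) = exp(-r*dt) * [p_u*476.111707 + p_m*151.711157 + p_d*22.083008] = 156.158176
  V(0,+0) = exp(-r*dt) * [p_u*156.158176 + p_m*31.504001 + p_d*3.074404] = 38.544675


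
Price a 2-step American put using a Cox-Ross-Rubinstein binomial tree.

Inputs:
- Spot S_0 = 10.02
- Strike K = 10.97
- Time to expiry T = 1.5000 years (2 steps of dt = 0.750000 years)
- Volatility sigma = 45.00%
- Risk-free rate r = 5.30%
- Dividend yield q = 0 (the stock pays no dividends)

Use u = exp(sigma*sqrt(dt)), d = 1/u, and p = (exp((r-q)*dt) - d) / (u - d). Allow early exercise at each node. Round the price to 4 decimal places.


Answer: Price = V(0,0) = 2.4108

Derivation:
dt = T/N = 0.750000
u = exp(sigma*sqrt(dt)) = 1.476555; d = 1/u = 0.677252
p = (exp((r-q)*dt) - d) / (u - d) = 0.454519
Discount per step: exp(-r*dt) = 0.961030
Stock lattice S(k, i) with i counting down-moves:
  k=0: S(0,0) = 10.0200
  k=1: S(1,0) = 14.7951; S(1,1) = 6.7861
  k=2: S(2,0) = 21.8457; S(2,1) = 10.0200; S(2,2) = 4.5959
Terminal payoffs V(N, i) = max(K - S_T, 0):
  V(2,0) = 0.000000; V(2,1) = 0.950000; V(2,2) = 6.374120
Backward induction: V(k, i) = exp(-r*dt) * [p * V(k+1, i) + (1-p) * V(k+1, i+1)]; then take max(V_cont, immediate exercise) for American.
  V(1,0) = exp(-r*dt) * [p*0.000000 + (1-p)*0.950000] = 0.498012; exercise = 0.000000; V(1,0) = max -> 0.498012
  V(1,1) = exp(-r*dt) * [p*0.950000 + (1-p)*6.374120] = 3.756428; exercise = 4.183932; V(1,1) = max -> 4.183932
  V(0,0) = exp(-r*dt) * [p*0.498012 + (1-p)*4.183932] = 2.410849; exercise = 0.950000; V(0,0) = max -> 2.410849


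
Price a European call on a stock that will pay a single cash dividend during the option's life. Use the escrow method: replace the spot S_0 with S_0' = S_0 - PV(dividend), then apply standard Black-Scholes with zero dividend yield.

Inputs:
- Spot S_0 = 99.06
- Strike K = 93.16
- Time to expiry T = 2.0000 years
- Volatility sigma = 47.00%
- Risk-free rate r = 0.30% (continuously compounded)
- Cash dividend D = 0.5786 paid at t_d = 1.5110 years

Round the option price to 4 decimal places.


PV(D) = D * exp(-r * t_d) = 0.5786 * 0.99547726 = 0.57598314
S_0' = S_0 - PV(D) = 99.0600 - 0.57598314 = 98.48401686
d1 = (ln(S_0'/K) + (r + sigma^2/2)*T) / (sigma*sqrt(T)) = 0.42497994
d2 = d1 - sigma*sqrt(T) = -0.23970044
exp(-rT) = 0.99401796
N(d1) = 0.66457435; N(d2) = 0.40528125
C = S_0' * N(d1) - K * exp(-rT) * N(d2) = 98.48401686 * 0.66457435 - 93.1600 * 0.99401796 * 0.40528125 = 27.9198

Answer: Price = 27.9198


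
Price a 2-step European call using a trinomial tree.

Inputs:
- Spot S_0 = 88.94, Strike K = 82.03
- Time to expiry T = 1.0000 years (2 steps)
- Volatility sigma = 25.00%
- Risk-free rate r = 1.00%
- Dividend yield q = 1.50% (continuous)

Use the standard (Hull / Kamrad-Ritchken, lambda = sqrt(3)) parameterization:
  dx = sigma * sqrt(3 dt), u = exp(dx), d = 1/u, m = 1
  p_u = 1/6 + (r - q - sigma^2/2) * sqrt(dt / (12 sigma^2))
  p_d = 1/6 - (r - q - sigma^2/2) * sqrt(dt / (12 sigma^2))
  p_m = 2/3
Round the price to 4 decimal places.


Answer: Price = V(0,0) = 11.9501

Derivation:
dt = T/N = 0.500000; dx = sigma*sqrt(3*dt) = 0.306186
u = exp(dx) = 1.358235; d = 1/u = 0.736250
p_u = 0.137069, p_m = 0.666667, p_d = 0.196265
Discount per step: exp(-r*dt) = 0.995012
Stock lattice S(k, j) with j the centered position index:
  k=0: S(0,+0) = 88.9400
  k=1: S(1,-1) = 65.4820; S(1,+0) = 88.9400; S(1,+1) = 120.8014
  k=2: S(2,-2) = 48.2111; S(2,-1) = 65.4820; S(2,+0) = 88.9400; S(2,+1) = 120.8014; S(2,+2) = 164.0768
Terminal payoffs V(N, j) = max(S_T - K, 0):
  V(2,-2) = 0.000000; V(2,-1) = 0.000000; V(2,+0) = 6.910000; V(2,+1) = 38.771440; V(2,+2) = 82.046769
Backward induction: V(k, j) = exp(-r*dt) * [p_u * V(k+1, j+1) + p_m * V(k+1, j) + p_d * V(k+1, j-1)]
  V(1,-1) = exp(-r*dt) * [p_u*6.910000 + p_m*0.000000 + p_d*0.000000] = 0.942421
  V(1,+0) = exp(-r*dt) * [p_u*38.771440 + p_m*6.910000 + p_d*0.000000] = 9.871535
  V(1,+1) = exp(-r*dt) * [p_u*82.046769 + p_m*38.771440 + p_d*6.910000] = 38.258087
  V(0,+0) = exp(-r*dt) * [p_u*38.258087 + p_m*9.871535 + p_d*0.942421] = 11.950072


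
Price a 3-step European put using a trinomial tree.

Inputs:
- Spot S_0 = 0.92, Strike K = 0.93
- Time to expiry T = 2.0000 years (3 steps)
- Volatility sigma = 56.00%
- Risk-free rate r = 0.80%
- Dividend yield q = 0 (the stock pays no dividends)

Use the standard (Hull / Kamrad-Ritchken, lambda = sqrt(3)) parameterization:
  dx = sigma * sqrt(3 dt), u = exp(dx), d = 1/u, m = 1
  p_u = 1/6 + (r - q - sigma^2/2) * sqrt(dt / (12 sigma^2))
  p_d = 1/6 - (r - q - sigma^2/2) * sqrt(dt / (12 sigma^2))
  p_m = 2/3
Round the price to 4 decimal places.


dt = T/N = 0.666667; dx = sigma*sqrt(3*dt) = 0.791960
u = exp(dx) = 2.207718; d = 1/u = 0.452956
p_u = 0.104037, p_m = 0.666667, p_d = 0.229296
Discount per step: exp(-r*dt) = 0.994681
Stock lattice S(k, j) with j the centered position index:
  k=0: S(0,+0) = 0.9200
  k=1: S(1,-1) = 0.4167; S(1,+0) = 0.9200; S(1,+1) = 2.0311
  k=2: S(2,-2) = 0.1888; S(2,-1) = 0.4167; S(2,+0) = 0.9200; S(2,+1) = 2.0311; S(2,+2) = 4.4841
  k=3: S(3,-3) = 0.0855; S(3,-2) = 0.1888; S(3,-1) = 0.4167; S(3,+0) = 0.9200; S(3,+1) = 2.0311; S(3,+2) = 4.4841; S(3,+3) = 9.8996
Terminal payoffs V(N, j) = max(K - S_T, 0):
  V(3,-3) = 0.844502; V(3,-2) = 0.741244; V(3,-1) = 0.513280; V(3,+0) = 0.010000; V(3,+1) = 0.000000; V(3,+2) = 0.000000; V(3,+3) = 0.000000
Backward induction: V(k, j) = exp(-r*dt) * [p_u * V(k+1, j+1) + p_m * V(k+1, j) + p_d * V(k+1, j-1)]
  V(2,-2) = exp(-r*dt) * [p_u*0.513280 + p_m*0.741244 + p_d*0.844502] = 0.737261
  V(2,-1) = exp(-r*dt) * [p_u*0.010000 + p_m*0.513280 + p_d*0.741244] = 0.510462
  V(2,+0) = exp(-r*dt) * [p_u*0.000000 + p_m*0.010000 + p_d*0.513280] = 0.123698
  V(2,+1) = exp(-r*dt) * [p_u*0.000000 + p_m*0.000000 + p_d*0.010000] = 0.002281
  V(2,+2) = exp(-r*dt) * [p_u*0.000000 + p_m*0.000000 + p_d*0.000000] = 0.000000
  V(1,-1) = exp(-r*dt) * [p_u*0.123698 + p_m*0.510462 + p_d*0.737261] = 0.519451
  V(1,+0) = exp(-r*dt) * [p_u*0.002281 + p_m*0.123698 + p_d*0.510462] = 0.198687
  V(1,+1) = exp(-r*dt) * [p_u*0.000000 + p_m*0.002281 + p_d*0.123698] = 0.029725
  V(0,+0) = exp(-r*dt) * [p_u*0.029725 + p_m*0.198687 + p_d*0.519451] = 0.253304

Answer: Price = V(0,0) = 0.2533


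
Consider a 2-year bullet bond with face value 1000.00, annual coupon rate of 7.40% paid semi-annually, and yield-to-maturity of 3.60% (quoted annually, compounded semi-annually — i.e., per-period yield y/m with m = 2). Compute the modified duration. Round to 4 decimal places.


Answer: Modified duration = 1.8660

Derivation:
Coupon per period c = face * coupon_rate / m = 37.000000
Periods per year m = 2; per-period yield y/m = 0.018000
Number of cashflows N = 4
Cashflows (t years, CF_t, discount factor 1/(1+y/m)^(m*t), PV):
  t = 0.5000: CF_t = 37.000000, DF = 0.982318, PV = 36.345776
  t = 1.0000: CF_t = 37.000000, DF = 0.964949, PV = 35.703120
  t = 1.5000: CF_t = 37.000000, DF = 0.947887, PV = 35.071827
  t = 2.0000: CF_t = 1037.000000, DF = 0.931127, PV = 965.578628
Price P = sum_t PV_t = 1072.699350
First compute Macaulay numerator sum_t t * PV_t:
  t * PV_t at t = 0.5000: 18.172888
  t * PV_t at t = 1.0000: 35.703120
  t * PV_t at t = 1.5000: 52.607740
  t * PV_t at t = 2.0000: 1931.157255
Macaulay duration D = 2037.641004 / 1072.699350 = 1.899545
Modified duration = D / (1 + y/m) = 1.899545 / (1 + 0.018000) = 1.865958


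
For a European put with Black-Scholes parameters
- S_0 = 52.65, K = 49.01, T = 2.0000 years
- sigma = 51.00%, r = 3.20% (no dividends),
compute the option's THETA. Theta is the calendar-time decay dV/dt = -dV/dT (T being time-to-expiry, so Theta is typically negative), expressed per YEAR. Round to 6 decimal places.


Answer: Theta = -2.421743

Derivation:
d1 = 0.5486897386; d2 = -0.1725591782
phi(d1) = 0.3431907898; exp(-qT) = 1.0000000000; exp(-rT) = 0.9380049995
Theta = -S*exp(-qT)*phi(d1)*sigma/(2*sqrt(T)) + r*K*exp(-rT)*N(-d2) - q*S*exp(-qT)*N(-d1)
N(-d1) = 0.2916091947; N(-d2) = 0.5685010292; sqrt(T) = 1.4142135624
Term 1 = -52.6500 * 1.0000000000 * 0.3431907898 * 0.5100 / (2 * 1.4142135624) = -3.2580607828
Term 2 = 0.0320 * 49.0100 * 0.9380049995 * 0.5685010292 = 0.8363173165
Term 3 = 0 (no dividend yield, q = 0)
Theta = -3.2580607828 + (0.8363173165) + (0.0000000000) = -2.421743


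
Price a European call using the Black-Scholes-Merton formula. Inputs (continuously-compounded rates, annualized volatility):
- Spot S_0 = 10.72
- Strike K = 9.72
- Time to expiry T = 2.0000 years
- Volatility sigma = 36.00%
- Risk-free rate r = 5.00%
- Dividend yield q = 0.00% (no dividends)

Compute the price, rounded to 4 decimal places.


Answer: Price = 3.0657

Derivation:
d1 = (ln(S/K) + (r - q + 0.5*sigma^2) * T) / (sigma * sqrt(T)) = 0.64332091
d2 = d1 - sigma * sqrt(T) = 0.13420403
exp(-rT) = 0.90483742; exp(-qT) = 1.00000000
C = S_0 * exp(-qT) * N(d1) - K * exp(-rT) * N(d2)
N(d1) = 0.73999206; N(d2) = 0.55337938
C = 10.7200 * 1.00000000 * 0.73999206 - 9.7200 * 0.90483742 * 0.55337938 = 3.0657


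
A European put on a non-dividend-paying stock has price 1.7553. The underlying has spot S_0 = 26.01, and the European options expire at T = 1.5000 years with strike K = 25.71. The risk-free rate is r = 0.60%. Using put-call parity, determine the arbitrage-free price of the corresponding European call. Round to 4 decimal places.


Put-call parity: C - P = S_0 * exp(-qT) - K * exp(-rT).
S_0 * exp(-qT) = 26.0100 * 1.00000000 = 26.01000000
K * exp(-rT) = 25.7100 * 0.99104038 = 25.47964814
C = P + S*exp(-qT) - K*exp(-rT)
C = 1.7553 + 26.01000000 - 25.47964814 = 2.2857

Answer: Call price = 2.2857


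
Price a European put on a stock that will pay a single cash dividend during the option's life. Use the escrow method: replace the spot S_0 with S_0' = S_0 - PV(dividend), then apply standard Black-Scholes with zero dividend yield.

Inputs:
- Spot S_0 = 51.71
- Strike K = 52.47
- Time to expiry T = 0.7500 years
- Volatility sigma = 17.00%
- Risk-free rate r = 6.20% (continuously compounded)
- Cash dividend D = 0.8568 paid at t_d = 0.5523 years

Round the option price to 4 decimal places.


Answer: Price = 2.5814

Derivation:
PV(D) = D * exp(-r * t_d) = 0.8568 * 0.96633704 = 0.82795758
S_0' = S_0 - PV(D) = 51.7100 - 0.82795758 = 50.88204242
d1 = (ln(S_0'/K) + (r + sigma^2/2)*T) / (sigma*sqrt(T)) = 0.18071731
d2 = d1 - sigma*sqrt(T) = 0.03349299
exp(-rT) = 0.95456456
N(-d1) = 0.42829474; N(-d2) = 0.48664073
P = K * exp(-rT) * N(-d2) - S_0' * N(-d1) = 52.4700 * 0.95456456 * 0.48664073 - 50.88204242 * 0.42829474 = 2.5814


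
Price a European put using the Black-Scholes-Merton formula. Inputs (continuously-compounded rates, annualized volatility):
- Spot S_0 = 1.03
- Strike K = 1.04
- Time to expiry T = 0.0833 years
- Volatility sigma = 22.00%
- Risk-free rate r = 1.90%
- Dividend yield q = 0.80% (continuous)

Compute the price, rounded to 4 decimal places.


Answer: Price = 0.0310

Derivation:
d1 = (ln(S/K) + (r - q + 0.5*sigma^2) * T) / (sigma * sqrt(T)) = -0.10598730
d2 = d1 - sigma * sqrt(T) = -0.16948312
exp(-rT) = 0.99841855; exp(-qT) = 0.99933382
P = K * exp(-rT) * N(-d2) - S_0 * exp(-qT) * N(-d1)
N(-d1) = 0.54220378; N(-d2) = 0.56729168
P = 1.0400 * 0.99841855 * 0.56729168 - 1.0300 * 0.99933382 * 0.54220378 = 0.0310


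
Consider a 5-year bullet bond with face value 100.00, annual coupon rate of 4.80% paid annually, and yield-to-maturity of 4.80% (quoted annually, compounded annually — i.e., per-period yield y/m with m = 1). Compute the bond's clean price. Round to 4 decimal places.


Coupon per period c = face * coupon_rate / m = 4.800000
Periods per year m = 1; per-period yield y/m = 0.048000
Number of cashflows N = 5
Cashflows (t years, CF_t, discount factor 1/(1+y/m)^(m*t), PV):
  t = 1.0000: CF_t = 4.800000, DF = 0.954198, PV = 4.580153
  t = 2.0000: CF_t = 4.800000, DF = 0.910495, PV = 4.370375
  t = 3.0000: CF_t = 4.800000, DF = 0.868793, PV = 4.170205
  t = 4.0000: CF_t = 4.800000, DF = 0.829001, PV = 3.979203
  t = 5.0000: CF_t = 104.800000, DF = 0.791031, PV = 82.900065
Price P = sum_t PV_t = 100.000000

Answer: Price = 100.0000


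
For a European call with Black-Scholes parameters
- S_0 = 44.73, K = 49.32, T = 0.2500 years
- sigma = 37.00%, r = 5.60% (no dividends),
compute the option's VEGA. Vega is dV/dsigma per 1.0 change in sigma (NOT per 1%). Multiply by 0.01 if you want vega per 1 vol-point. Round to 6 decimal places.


d1 = -0.3598527614; d2 = -0.5448527614
phi(d1) = 0.3739304213; exp(-qT) = 1.0000000000; exp(-rT) = 0.9860975443
Vega = S * exp(-qT) * phi(d1) * sqrt(T) = 44.7300 * 1.0000000000 * 0.3739304213 * 0.5000000000 = 8.362954

Answer: Vega = 8.362954


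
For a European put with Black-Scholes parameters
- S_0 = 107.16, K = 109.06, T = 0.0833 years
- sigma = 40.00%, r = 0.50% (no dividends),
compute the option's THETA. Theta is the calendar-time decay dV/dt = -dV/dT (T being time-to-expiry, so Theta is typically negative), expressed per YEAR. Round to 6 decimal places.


d1 = -0.0909044729; d2 = -0.2063514304
phi(d1) = 0.3972973267; exp(-qT) = 1.0000000000; exp(-rT) = 0.9995835867
Theta = -S*exp(-qT)*phi(d1)*sigma/(2*sqrt(T)) + r*K*exp(-rT)*N(-d2) - q*S*exp(-qT)*N(-d1)
N(-d1) = 0.5362157520; N(-d2) = 0.5817417964; sqrt(T) = 0.2886173938
Term 1 = -107.1600 * 1.0000000000 * 0.3972973267 * 0.4000 / (2 * 0.2886173938) = -29.5022978128
Term 2 = 0.0050 * 109.0600 * 0.9995835867 * 0.5817417964 = 0.3170917054
Term 3 = 0 (no dividend yield, q = 0)
Theta = -29.5022978128 + (0.3170917054) + (0.0000000000) = -29.185206

Answer: Theta = -29.185206


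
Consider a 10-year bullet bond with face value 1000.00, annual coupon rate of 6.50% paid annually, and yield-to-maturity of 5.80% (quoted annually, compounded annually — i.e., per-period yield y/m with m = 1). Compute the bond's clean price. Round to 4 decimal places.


Coupon per period c = face * coupon_rate / m = 65.000000
Periods per year m = 1; per-period yield y/m = 0.058000
Number of cashflows N = 10
Cashflows (t years, CF_t, discount factor 1/(1+y/m)^(m*t), PV):
  t = 1.0000: CF_t = 65.000000, DF = 0.945180, PV = 61.436673
  t = 2.0000: CF_t = 65.000000, DF = 0.893364, PV = 58.068689
  t = 3.0000: CF_t = 65.000000, DF = 0.844390, PV = 54.885339
  t = 4.0000: CF_t = 65.000000, DF = 0.798100, PV = 51.876502
  t = 5.0000: CF_t = 65.000000, DF = 0.754348, PV = 49.032611
  t = 6.0000: CF_t = 65.000000, DF = 0.712994, PV = 46.344623
  t = 7.0000: CF_t = 65.000000, DF = 0.673908, PV = 43.803991
  t = 8.0000: CF_t = 65.000000, DF = 0.636964, PV = 41.402638
  t = 9.0000: CF_t = 65.000000, DF = 0.602045, PV = 39.132928
  t = 10.0000: CF_t = 1065.000000, DF = 0.569041, PV = 606.028336
Price P = sum_t PV_t = 1052.012330

Answer: Price = 1052.0123


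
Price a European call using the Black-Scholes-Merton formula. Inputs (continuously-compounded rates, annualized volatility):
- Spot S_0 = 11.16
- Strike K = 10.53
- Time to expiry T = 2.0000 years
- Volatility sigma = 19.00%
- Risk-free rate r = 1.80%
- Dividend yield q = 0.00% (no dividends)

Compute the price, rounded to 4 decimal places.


d1 = (ln(S/K) + (r - q + 0.5*sigma^2) * T) / (sigma * sqrt(T)) = 0.48458262
d2 = d1 - sigma * sqrt(T) = 0.21588205
exp(-rT) = 0.96464029; exp(-qT) = 1.00000000
C = S_0 * exp(-qT) * N(d1) - K * exp(-rT) * N(d2)
N(d1) = 0.68601378; N(d2) = 0.58546015
C = 11.1600 * 1.00000000 * 0.68601378 - 10.5300 * 0.96464029 * 0.58546015 = 1.7090

Answer: Price = 1.7090


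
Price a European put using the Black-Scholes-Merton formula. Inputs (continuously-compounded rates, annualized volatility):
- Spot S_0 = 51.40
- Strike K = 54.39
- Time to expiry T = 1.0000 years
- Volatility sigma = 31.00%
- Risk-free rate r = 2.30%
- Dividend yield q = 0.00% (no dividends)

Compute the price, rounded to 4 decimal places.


d1 = (ln(S/K) + (r - q + 0.5*sigma^2) * T) / (sigma * sqrt(T)) = 0.04679955
d2 = d1 - sigma * sqrt(T) = -0.26320045
exp(-rT) = 0.97726248; exp(-qT) = 1.00000000
P = K * exp(-rT) * N(-d2) - S_0 * exp(-qT) * N(-d1)
N(-d1) = 0.48133650; N(-d2) = 0.60380196
P = 54.3900 * 0.97726248 * 0.60380196 - 51.4000 * 1.00000000 * 0.48133650 = 7.3534

Answer: Price = 7.3534


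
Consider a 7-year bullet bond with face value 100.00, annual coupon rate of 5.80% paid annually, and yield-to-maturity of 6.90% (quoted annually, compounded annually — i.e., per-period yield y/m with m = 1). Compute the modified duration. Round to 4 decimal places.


Answer: Modified duration = 5.5293

Derivation:
Coupon per period c = face * coupon_rate / m = 5.800000
Periods per year m = 1; per-period yield y/m = 0.069000
Number of cashflows N = 7
Cashflows (t years, CF_t, discount factor 1/(1+y/m)^(m*t), PV):
  t = 1.0000: CF_t = 5.800000, DF = 0.935454, PV = 5.425631
  t = 2.0000: CF_t = 5.800000, DF = 0.875074, PV = 5.075427
  t = 3.0000: CF_t = 5.800000, DF = 0.818591, PV = 4.747827
  t = 4.0000: CF_t = 5.800000, DF = 0.765754, PV = 4.441372
  t = 5.0000: CF_t = 5.800000, DF = 0.716327, PV = 4.154698
  t = 6.0000: CF_t = 5.800000, DF = 0.670091, PV = 3.886528
  t = 7.0000: CF_t = 105.800000, DF = 0.626839, PV = 66.319575
Price P = sum_t PV_t = 94.051058
First compute Macaulay numerator sum_t t * PV_t:
  t * PV_t at t = 1.0000: 5.425631
  t * PV_t at t = 2.0000: 10.150854
  t * PV_t at t = 3.0000: 14.243481
  t * PV_t at t = 4.0000: 17.765489
  t * PV_t at t = 5.0000: 20.773490
  t * PV_t at t = 6.0000: 23.319166
  t * PV_t at t = 7.0000: 464.237022
Macaulay duration D = 555.915133 / 94.051058 = 5.910780
Modified duration = D / (1 + y/m) = 5.910780 / (1 + 0.069000) = 5.529261


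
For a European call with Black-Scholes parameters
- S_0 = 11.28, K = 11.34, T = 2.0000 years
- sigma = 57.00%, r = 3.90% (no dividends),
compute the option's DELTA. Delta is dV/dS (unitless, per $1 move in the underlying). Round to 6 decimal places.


Answer: Delta = 0.689076

Derivation:
d1 = 0.4932317258; d2 = -0.3128700047
phi(d1) = 0.3532506911; exp(-qT) = 1.0000000000; exp(-rT) = 0.9249644265
N(d1) = 0.6890755683
Delta = exp(-qT) * N(d1) = 1.0000000000 * 0.6890755683 = 0.689076


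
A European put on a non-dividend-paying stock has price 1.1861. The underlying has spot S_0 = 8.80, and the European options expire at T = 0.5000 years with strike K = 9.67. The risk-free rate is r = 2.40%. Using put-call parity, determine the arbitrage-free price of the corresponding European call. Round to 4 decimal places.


Put-call parity: C - P = S_0 * exp(-qT) - K * exp(-rT).
S_0 * exp(-qT) = 8.8000 * 1.00000000 = 8.80000000
K * exp(-rT) = 9.6700 * 0.98807171 = 9.55465346
C = P + S*exp(-qT) - K*exp(-rT)
C = 1.1861 + 8.80000000 - 9.55465346 = 0.4314

Answer: Call price = 0.4314
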